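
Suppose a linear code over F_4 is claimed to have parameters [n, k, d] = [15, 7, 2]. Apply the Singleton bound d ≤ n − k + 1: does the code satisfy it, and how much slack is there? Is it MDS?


Singleton RHS = n − k + 1 = 9, slack = 7, bound satisfied, not MDS.

Singleton bound: d ≤ n − k + 1.
Here n = 15, k = 7, so n − k + 1 = 9.
Given d = 2, check d ≤ 9: YES.
Slack = (n − k + 1) − d = 7.
The code is NOT MDS (slack = 7 > 0).
Description: the claimed parameters are [15, 7, 2]_4; such a code would be non-MDS.


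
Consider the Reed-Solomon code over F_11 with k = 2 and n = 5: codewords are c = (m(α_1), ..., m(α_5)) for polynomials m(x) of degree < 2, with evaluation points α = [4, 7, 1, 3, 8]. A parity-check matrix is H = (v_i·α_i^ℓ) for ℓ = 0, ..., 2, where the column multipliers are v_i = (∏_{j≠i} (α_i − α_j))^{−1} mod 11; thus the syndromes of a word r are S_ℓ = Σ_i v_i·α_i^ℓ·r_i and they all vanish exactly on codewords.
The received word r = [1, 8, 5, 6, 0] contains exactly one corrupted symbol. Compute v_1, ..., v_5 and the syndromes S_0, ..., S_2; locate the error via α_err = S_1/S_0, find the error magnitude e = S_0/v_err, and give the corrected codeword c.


S = (1, 8, 9), error at position 5, error magnitude e = 8, c = [1, 8, 5, 6, 3].

Step 1: column multipliers v_i = (∏_{j≠i}(α_i − α_j))^{−1} mod 11.
  i = 1 (α = 4): (4−7)(4−1)(4−3)(4−8) = (−3)·3·1·(−4) = 36 ≡ 3, so v_1 = 3^{−1} = 4 (mod 11).
  i = 2 (α = 7): (7−4)(7−1)(7−3)(7−8) = 3·6·4·(−1) = −72 ≡ 5, so v_2 = 5^{−1} = 9 (mod 11).
  i = 3 (α = 1): (1−4)(1−7)(1−3)(1−8) = (−3)·(−6)·(−2)·(−7) = 252 ≡ 10, so v_3 = 10^{−1} = 10 (mod 11).
  i = 4 (α = 3): (3−4)(3−7)(3−1)(3−8) = (−1)·(−4)·2·(−5) = −40 ≡ 4, so v_4 = 4^{−1} = 3 (mod 11).
  i = 5 (α = 8): (8−4)(8−7)(8−1)(8−3) = 4·1·7·5 = 140 ≡ 8, so v_5 = 8^{−1} = 7 (mod 11).
  v = [4, 9, 10, 3, 7].
Step 2: syndromes of r = [1, 8, 5, 6, 0] (all sums mod 11).
  S_0 = Σ v_i r_i = 4·1 + 9·8 + 10·5 + 3·6 + 7·0 = 144 ≡ 1.
  S_1 = Σ v_i α_i r_i = 4·4·1 + 9·7·8 + 10·1·5 + 3·3·6 + 7·8·0 = 624 ≡ 8.
  α_i^2 mod 11 = [5, 5, 1, 9, 9].
  S_2 = Σ v_i α_i^2 r_i = 4·5·1 + 9·5·8 + 10·1·5 + 3·9·6 + 7·9·0 = 592 ≡ 9.
  S = (1, 8, 9) ≠ 0, so r is not a codeword (an error is present).
Step 3: locate the error. For a single error e at position i, S_ℓ = v_i·e·α_i^ℓ, so α_err = S_1/S_0.
  S_0^{−1} = 1^{−1} = 1 (mod 11), so α_err = 8·1 = 8 ≡ 8 = α_5. Error position i = 5.
  Consistency check: S_2/S_1 = 9·7 = 63 ≡ 8 = α_err ✓ (single-error assumption holds).
Step 4: error magnitude e = S_0/v_5 = S_0·∏_{j≠5}(α_5 − α_j) = 1·8 = 8 ≡ 8 (mod 11).
Step 5: correct position 5: c_5 = r_5 − e = 0 − 8 ≡ 3 (mod 11). Hence c = [1, 8, 5, 6, 3].
  Check: interpolating c through the α_i gives m(x) = 10 + 6·x (degree < 2) with m(α_i) = c_i for every i, so c is indeed a codeword.


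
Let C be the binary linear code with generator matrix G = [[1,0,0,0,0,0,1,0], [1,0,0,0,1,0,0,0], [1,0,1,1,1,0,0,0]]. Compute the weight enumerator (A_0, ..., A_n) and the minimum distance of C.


Weight distribution: A_0 = 1, A_2 = 4, A_4 = 3. Minimum distance d = 2.

Enumerate all 2^3 = 8 messages m ∈ F_2^3.
For each, compute codeword c = mG in F_2^8, then tally its weight.
  m = 000 → c = 00000000, weight = 0.
  m = 100 → c = 10000010, weight = 2.
  m = 010 → c = 10001000, weight = 2.
  m = 110 → c = 00001010, weight = 2.
  m = 001 → c = 10111000, weight = 4.
  m = 101 → c = 00111010, weight = 4.
  m = 011 → c = 00110000, weight = 2.
  m = 111 → c = 10110010, weight = 4.
Tally weights:
  weight 0: 1 codewords.
  weight 2: 4 codewords.
  weight 4: 3 codewords.
Minimum distance d = smallest w > 0 with A_w > 0 = 2.
Sanity: Σ A_w = 8 = 2^3 = 8 ✓.


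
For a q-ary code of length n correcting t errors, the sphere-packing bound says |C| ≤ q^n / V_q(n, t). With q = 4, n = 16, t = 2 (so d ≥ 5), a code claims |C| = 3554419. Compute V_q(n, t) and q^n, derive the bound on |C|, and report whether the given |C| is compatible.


V_q(n, t) = 1129, q^n = 4294967296, Hamming bound = 3804222, |C| = 3554419 ≤ bound (satisfied).

Step 1: Compute V_q(n, t) = Σ_{j=0}^2 C(n, j) (q−1)^j.
  j = 0: C(16,0)·(3)^0 = 1·1 = 1.
  j = 1: C(16,1)·(3)^1 = 16·3 = 48.
  j = 2: C(16,2)·(3)^2 = 120·9 = 1080.
  V_q(n, t) = 1 + 48 + 1080 = 1129.
Step 2: q^n = 4^16 = 4294967296.
Step 3: Hamming bound ⌊q^n / V_q(n,t)⌋ = ⌊4294967296/1129⌋ = 3804222.
Step 4: Compare |C| = 3554419 to 3804222: satisfied.
The claimed |C| lies below the Hamming bound.


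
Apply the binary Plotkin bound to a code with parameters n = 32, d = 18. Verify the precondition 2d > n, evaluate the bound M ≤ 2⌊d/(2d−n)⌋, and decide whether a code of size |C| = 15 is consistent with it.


Plotkin bound M ≤ 8; given |C| = 15 > bound (violated).

Check applicability: 2d = 36, n = 32.
2d − n = 4 > 0, so Plotkin applies.
Compute d/(2d−n) = 18/4 ≈ 4.5000.
⌊d/(2d−n)⌋ = 4.
Plotkin bound: M ≤ 2·4 = 8.
Given |C| = 15, check: VIOLATED.
This |C| is above the Plotkin bound, so no binary code with n = 32, d = 18 and 15 codewords exists.


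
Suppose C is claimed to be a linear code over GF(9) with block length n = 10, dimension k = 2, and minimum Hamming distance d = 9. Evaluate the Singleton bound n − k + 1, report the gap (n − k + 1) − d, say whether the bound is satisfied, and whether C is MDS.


Singleton RHS = n − k + 1 = 9, slack = 0, bound satisfied, MDS.

Singleton bound: d ≤ n − k + 1.
Here n = 10, k = 2, so n − k + 1 = 9.
Given d = 9, check d ≤ 9: YES.
Slack = (n − k + 1) − d = 0.
The code is MDS (slack = 0).
Description: the claimed parameters are [10, 2, 9]_9; such a code would be MDS (meets Singleton bound).


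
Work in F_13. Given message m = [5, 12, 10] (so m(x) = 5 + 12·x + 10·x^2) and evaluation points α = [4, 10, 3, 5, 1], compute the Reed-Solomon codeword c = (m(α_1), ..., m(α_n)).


c = [5, 7, 1, 3, 1]

Message polynomial: m(x) = 5 + 12·x + 10·x^2 (mod 13).
For each evaluation point α_i, compute m(α_i) mod 13:
  α_1 = 4: Horner steps 10 → 0 → 5, so m(4) = 5.
  α_2 = 10: Horner steps 10 → 8 → 7, so m(10) = 7.
  α_3 = 3: Horner steps 10 → 3 → 1, so m(3) = 1.
  α_4 = 5: Horner steps 10 → 10 → 3, so m(5) = 3.
  α_5 = 1: Horner steps 10 → 9 → 1, so m(1) = 1.
Codeword c = [5, 7, 1, 3, 1] ∈ F_13^5.


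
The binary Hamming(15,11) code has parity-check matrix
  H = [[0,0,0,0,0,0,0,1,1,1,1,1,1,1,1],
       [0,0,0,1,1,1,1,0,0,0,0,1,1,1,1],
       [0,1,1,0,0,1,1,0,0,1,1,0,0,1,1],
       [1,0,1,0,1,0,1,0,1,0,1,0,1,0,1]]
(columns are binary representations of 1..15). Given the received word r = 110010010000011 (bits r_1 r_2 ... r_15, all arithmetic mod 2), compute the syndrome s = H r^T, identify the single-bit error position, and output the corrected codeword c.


s = (1, 1, 1, 1)^T, error position = 15, corrected codeword c = 110010010000010

Compute s = H r^T mod 2 one row at a time:
  s_1 = 1 + 0 + 0 + 0 + 0 + 0 + 1 + 1 = 3 ≡ 1 (mod 2).
  s_2 = 0 + 1 + 0 + 0 + 0 + 0 + 1 + 1 = 3 ≡ 1 (mod 2).
  s_3 = 1 + 0 + 0 + 0 + 0 + 0 + 1 + 1 = 3 ≡ 1 (mod 2).
  s_4 = 1 + 0 + 1 + 0 + 0 + 0 + 0 + 1 = 3 ≡ 1 (mod 2).
s = (1, 1, 1, 1)^T — this equals column 15 of H (binary 1111), so error is at position 15.
Correct: flip bit 15 of r = 110010010000011 to get c = 110010010000010.


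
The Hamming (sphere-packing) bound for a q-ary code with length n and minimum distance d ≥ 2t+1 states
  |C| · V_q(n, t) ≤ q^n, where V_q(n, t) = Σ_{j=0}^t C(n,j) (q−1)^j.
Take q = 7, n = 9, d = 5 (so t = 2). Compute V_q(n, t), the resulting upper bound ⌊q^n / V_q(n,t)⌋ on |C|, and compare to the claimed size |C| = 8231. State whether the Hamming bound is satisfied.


V_q(n, t) = 1351, q^n = 40353607, Hamming bound = 29869, |C| = 8231 ≤ bound (satisfied).

Step 1: Compute V_q(n, t) = Σ_{j=0}^2 C(n, j) (q−1)^j.
  j = 0: C(9,0)·(6)^0 = 1·1 = 1.
  j = 1: C(9,1)·(6)^1 = 9·6 = 54.
  j = 2: C(9,2)·(6)^2 = 36·36 = 1296.
  V_q(n, t) = 1 + 54 + 1296 = 1351.
Step 2: q^n = 7^9 = 40353607.
Step 3: Hamming bound ⌊q^n / V_q(n,t)⌋ = ⌊40353607/1351⌋ = 29869.
Step 4: Compare |C| = 8231 to 29869: satisfied.
The claimed |C| lies below the Hamming bound.


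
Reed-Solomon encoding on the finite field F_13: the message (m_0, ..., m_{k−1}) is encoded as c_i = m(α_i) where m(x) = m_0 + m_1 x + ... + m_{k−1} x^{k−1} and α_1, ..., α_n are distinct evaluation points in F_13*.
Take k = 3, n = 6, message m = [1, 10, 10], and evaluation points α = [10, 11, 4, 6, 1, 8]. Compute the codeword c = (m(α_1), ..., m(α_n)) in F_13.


c = [9, 8, 6, 5, 8, 6]

Message polynomial: m(x) = 1 + 10·x + 10·x^2 (mod 13).
For each evaluation point α_i, compute m(α_i) mod 13:
  α_1 = 10: Horner steps 10 → 6 → 9, so m(10) = 9.
  α_2 = 11: Horner steps 10 → 3 → 8, so m(11) = 8.
  α_3 = 4: Horner steps 10 → 11 → 6, so m(4) = 6.
  α_4 = 6: Horner steps 10 → 5 → 5, so m(6) = 5.
  α_5 = 1: Horner steps 10 → 7 → 8, so m(1) = 8.
  α_6 = 8: Horner steps 10 → 12 → 6, so m(8) = 6.
Codeword c = [9, 8, 6, 5, 8, 6] ∈ F_13^6.


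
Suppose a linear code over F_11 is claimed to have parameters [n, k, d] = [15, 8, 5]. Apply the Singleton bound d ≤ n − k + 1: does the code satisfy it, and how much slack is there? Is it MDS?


Singleton RHS = n − k + 1 = 8, slack = 3, bound satisfied, not MDS.

Singleton bound: d ≤ n − k + 1.
Here n = 15, k = 8, so n − k + 1 = 8.
Given d = 5, check d ≤ 8: YES.
Slack = (n − k + 1) − d = 3.
The code is NOT MDS (slack = 3 > 0).
Description: the claimed parameters are [15, 8, 5]_11; such a code would be non-MDS.


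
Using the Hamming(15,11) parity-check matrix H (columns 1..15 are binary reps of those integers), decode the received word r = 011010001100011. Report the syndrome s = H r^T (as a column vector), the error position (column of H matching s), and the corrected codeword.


s = (0, 1, 1, 0)^T, error position = 6, corrected codeword c = 011011001100011

Compute s = H r^T mod 2 one row at a time:
  s_1 = 0 + 1 + 1 + 0 + 0 + 0 + 1 + 1 = 4 ≡ 0 (mod 2).
  s_2 = 0 + 1 + 0 + 0 + 0 + 0 + 1 + 1 = 3 ≡ 1 (mod 2).
  s_3 = 1 + 1 + 0 + 0 + 1 + 0 + 1 + 1 = 5 ≡ 1 (mod 2).
  s_4 = 0 + 1 + 1 + 0 + 1 + 0 + 0 + 1 = 4 ≡ 0 (mod 2).
s = (0, 1, 1, 0)^T — this equals column 6 of H (binary 0110), so error is at position 6.
Correct: flip bit 6 of r = 011010001100011 to get c = 011011001100011.


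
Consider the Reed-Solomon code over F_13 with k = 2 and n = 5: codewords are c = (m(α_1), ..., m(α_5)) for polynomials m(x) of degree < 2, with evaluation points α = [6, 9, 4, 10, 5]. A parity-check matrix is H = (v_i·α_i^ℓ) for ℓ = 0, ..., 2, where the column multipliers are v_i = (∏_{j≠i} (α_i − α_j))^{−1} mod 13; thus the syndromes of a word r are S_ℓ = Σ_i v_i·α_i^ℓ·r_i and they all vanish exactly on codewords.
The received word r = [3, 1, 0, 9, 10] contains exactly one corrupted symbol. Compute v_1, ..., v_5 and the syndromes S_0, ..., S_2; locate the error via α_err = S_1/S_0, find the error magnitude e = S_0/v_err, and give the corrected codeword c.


S = (9, 6, 4), error at position 5, error magnitude e = 2, c = [3, 1, 0, 9, 8].

Step 1: column multipliers v_i = (∏_{j≠i}(α_i − α_j))^{−1} mod 13.
  i = 1 (α = 6): (6−9)(6−4)(6−10)(6−5) = (−3)·2·(−4)·1 = 24 ≡ 11, so v_1 = 11^{−1} = 6 (mod 13).
  i = 2 (α = 9): (9−6)(9−4)(9−10)(9−5) = 3·5·(−1)·4 = −60 ≡ 5, so v_2 = 5^{−1} = 8 (mod 13).
  i = 3 (α = 4): (4−6)(4−9)(4−10)(4−5) = (−2)·(−5)·(−6)·(−1) = 60 ≡ 8, so v_3 = 8^{−1} = 5 (mod 13).
  i = 4 (α = 10): (10−6)(10−9)(10−4)(10−5) = 4·1·6·5 = 120 ≡ 3, so v_4 = 3^{−1} = 9 (mod 13).
  i = 5 (α = 5): (5−6)(5−9)(5−4)(5−10) = (−1)·(−4)·1·(−5) = −20 ≡ 6, so v_5 = 6^{−1} = 11 (mod 13).
  v = [6, 8, 5, 9, 11].
Step 2: syndromes of r = [3, 1, 0, 9, 10] (all sums mod 13).
  S_0 = Σ v_i r_i = 6·3 + 8·1 + 5·0 + 9·9 + 11·10 = 217 ≡ 9.
  S_1 = Σ v_i α_i r_i = 6·6·3 + 8·9·1 + 5·4·0 + 9·10·9 + 11·5·10 = 1540 ≡ 6.
  α_i^2 mod 13 = [10, 3, 3, 9, 12].
  S_2 = Σ v_i α_i^2 r_i = 6·10·3 + 8·3·1 + 5·3·0 + 9·9·9 + 11·12·10 = 2253 ≡ 4.
  S = (9, 6, 4) ≠ 0, so r is not a codeword (an error is present).
Step 3: locate the error. For a single error e at position i, S_ℓ = v_i·e·α_i^ℓ, so α_err = S_1/S_0.
  S_0^{−1} = 9^{−1} = 3 (mod 13), so α_err = 6·3 = 18 ≡ 5 = α_5. Error position i = 5.
  Consistency check: S_2/S_1 = 4·11 = 44 ≡ 5 = α_err ✓ (single-error assumption holds).
Step 4: error magnitude e = S_0/v_5 = S_0·∏_{j≠5}(α_5 − α_j) = 9·6 = 54 ≡ 2 (mod 13).
Step 5: correct position 5: c_5 = r_5 − e = 10 − 2 ≡ 8 (mod 13). Hence c = [3, 1, 0, 9, 8].
  Check: interpolating c through the α_i gives m(x) = 7 + 8·x (degree < 2) with m(α_i) = c_i for every i, so c is indeed a codeword.


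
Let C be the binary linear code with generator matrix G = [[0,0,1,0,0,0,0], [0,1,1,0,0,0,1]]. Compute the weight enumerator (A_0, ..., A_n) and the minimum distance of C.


Weight distribution: A_0 = 1, A_1 = 1, A_2 = 1, A_3 = 1. Minimum distance d = 1.

Enumerate all 2^2 = 4 messages m ∈ F_2^2.
For each, compute codeword c = mG in F_2^7, then tally its weight.
  m = 00 → c = 0000000, weight = 0.
  m = 10 → c = 0010000, weight = 1.
  m = 01 → c = 0110001, weight = 3.
  m = 11 → c = 0100001, weight = 2.
Tally weights:
  weight 0: 1 codewords.
  weight 1: 1 codewords.
  weight 2: 1 codewords.
  weight 3: 1 codewords.
Minimum distance d = smallest w > 0 with A_w > 0 = 1.
Sanity: Σ A_w = 4 = 2^2 = 4 ✓.


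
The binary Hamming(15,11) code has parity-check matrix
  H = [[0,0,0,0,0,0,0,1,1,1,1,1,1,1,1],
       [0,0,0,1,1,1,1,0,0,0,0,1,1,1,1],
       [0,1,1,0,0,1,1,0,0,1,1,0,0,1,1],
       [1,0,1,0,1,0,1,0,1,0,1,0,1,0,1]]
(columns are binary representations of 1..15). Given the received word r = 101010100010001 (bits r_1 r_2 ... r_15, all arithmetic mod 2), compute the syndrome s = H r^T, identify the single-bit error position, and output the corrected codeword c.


s = (0, 1, 0, 0)^T, error position = 4, corrected codeword c = 101110100010001

Compute s = H r^T mod 2 one row at a time:
  s_1 = 0 + 0 + 0 + 1 + 0 + 0 + 0 + 1 = 2 ≡ 0 (mod 2).
  s_2 = 0 + 1 + 0 + 1 + 0 + 0 + 0 + 1 = 3 ≡ 1 (mod 2).
  s_3 = 0 + 1 + 0 + 1 + 0 + 1 + 0 + 1 = 4 ≡ 0 (mod 2).
  s_4 = 1 + 1 + 1 + 1 + 0 + 1 + 0 + 1 = 6 ≡ 0 (mod 2).
s = (0, 1, 0, 0)^T — this equals column 4 of H (binary 0100), so error is at position 4.
Correct: flip bit 4 of r = 101010100010001 to get c = 101110100010001.


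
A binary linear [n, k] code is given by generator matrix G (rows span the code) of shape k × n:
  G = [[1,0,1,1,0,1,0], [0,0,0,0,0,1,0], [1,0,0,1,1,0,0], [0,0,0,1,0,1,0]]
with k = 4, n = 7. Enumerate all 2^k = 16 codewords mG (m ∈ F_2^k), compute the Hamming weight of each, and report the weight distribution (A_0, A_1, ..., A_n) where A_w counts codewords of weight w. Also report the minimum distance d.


Weight distribution: A_0 = 1, A_1 = 2, A_2 = 4, A_3 = 6, A_4 = 3. Minimum distance d = 1.

Enumerate all 2^4 = 16 messages m ∈ F_2^4.
For each, compute codeword c = mG in F_2^7, then tally its weight.
  m = 0000 → c = 0000000, weight = 0.
  m = 1000 → c = 1011010, weight = 4.
  m = 0100 → c = 0000010, weight = 1.
  m = 1100 → c = 1011000, weight = 3.
  m = 0010 → c = 1001100, weight = 3.
  m = 1010 → c = 0010110, weight = 3.
  m = 0110 → c = 1001110, weight = 4.
  m = 1110 → c = 0010100, weight = 2.
  m = 0001 → c = 0001010, weight = 2.
  m = 1001 → c = 1010000, weight = 2.
  m = 0101 → c = 0001000, weight = 1.
  m = 1101 → c = 1010010, weight = 3.
  m = 0011 → c = 1000110, weight = 3.
  m = 1011 → c = 0011100, weight = 3.
  m = 0111 → c = 1000100, weight = 2.
  m = 1111 → c = 0011110, weight = 4.
Tally weights:
  weight 0: 1 codewords.
  weight 1: 2 codewords.
  weight 2: 4 codewords.
  weight 3: 6 codewords.
  weight 4: 3 codewords.
Minimum distance d = smallest w > 0 with A_w > 0 = 1.
Sanity: Σ A_w = 16 = 2^4 = 16 ✓.


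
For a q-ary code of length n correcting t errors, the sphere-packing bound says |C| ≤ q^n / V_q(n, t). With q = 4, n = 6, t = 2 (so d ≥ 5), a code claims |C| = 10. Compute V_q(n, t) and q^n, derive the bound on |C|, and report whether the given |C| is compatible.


V_q(n, t) = 154, q^n = 4096, Hamming bound = 26, |C| = 10 ≤ bound (satisfied).

Step 1: Compute V_q(n, t) = Σ_{j=0}^2 C(n, j) (q−1)^j.
  j = 0: C(6,0)·(3)^0 = 1·1 = 1.
  j = 1: C(6,1)·(3)^1 = 6·3 = 18.
  j = 2: C(6,2)·(3)^2 = 15·9 = 135.
  V_q(n, t) = 1 + 18 + 135 = 154.
Step 2: q^n = 4^6 = 4096.
Step 3: Hamming bound ⌊q^n / V_q(n,t)⌋ = ⌊4096/154⌋ = 26.
Step 4: Compare |C| = 10 to 26: satisfied.
The claimed |C| lies below the Hamming bound.


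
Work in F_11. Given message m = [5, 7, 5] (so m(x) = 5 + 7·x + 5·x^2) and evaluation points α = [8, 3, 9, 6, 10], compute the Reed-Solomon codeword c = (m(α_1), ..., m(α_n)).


c = [7, 5, 0, 7, 3]

Message polynomial: m(x) = 5 + 7·x + 5·x^2 (mod 11).
For each evaluation point α_i, compute m(α_i) mod 11:
  α_1 = 8: Horner steps 5 → 3 → 7, so m(8) = 7.
  α_2 = 3: Horner steps 5 → 0 → 5, so m(3) = 5.
  α_3 = 9: Horner steps 5 → 8 → 0, so m(9) = 0.
  α_4 = 6: Horner steps 5 → 4 → 7, so m(6) = 7.
  α_5 = 10: Horner steps 5 → 2 → 3, so m(10) = 3.
Codeword c = [7, 5, 0, 7, 3] ∈ F_11^5.


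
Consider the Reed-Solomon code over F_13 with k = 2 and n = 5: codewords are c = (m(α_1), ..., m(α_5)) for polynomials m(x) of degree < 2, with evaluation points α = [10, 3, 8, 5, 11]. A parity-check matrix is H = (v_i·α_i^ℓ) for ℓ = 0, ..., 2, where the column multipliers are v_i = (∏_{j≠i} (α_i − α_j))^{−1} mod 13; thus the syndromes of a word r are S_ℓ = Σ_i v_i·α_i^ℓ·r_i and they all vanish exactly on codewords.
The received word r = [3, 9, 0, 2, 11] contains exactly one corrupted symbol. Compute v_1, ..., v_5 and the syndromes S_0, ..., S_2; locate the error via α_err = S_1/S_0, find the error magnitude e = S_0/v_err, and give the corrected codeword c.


S = (10, 4, 12), error at position 2, error magnitude e = 10, c = [3, 12, 0, 2, 11].

Step 1: column multipliers v_i = (∏_{j≠i}(α_i − α_j))^{−1} mod 13.
  i = 1 (α = 10): (10−3)(10−8)(10−5)(10−11) = 7·2·5·(−1) = −70 ≡ 8, so v_1 = 8^{−1} = 5 (mod 13).
  i = 2 (α = 3): (3−10)(3−8)(3−5)(3−11) = (−7)·(−5)·(−2)·(−8) = 560 ≡ 1, so v_2 = 1^{−1} = 1 (mod 13).
  i = 3 (α = 8): (8−10)(8−3)(8−5)(8−11) = (−2)·5·3·(−3) = 90 ≡ 12, so v_3 = 12^{−1} = 12 (mod 13).
  i = 4 (α = 5): (5−10)(5−3)(5−8)(5−11) = (−5)·2·(−3)·(−6) = −180 ≡ 2, so v_4 = 2^{−1} = 7 (mod 13).
  i = 5 (α = 11): (11−10)(11−3)(11−8)(11−5) = 1·8·3·6 = 144 ≡ 1, so v_5 = 1^{−1} = 1 (mod 13).
  v = [5, 1, 12, 7, 1].
Step 2: syndromes of r = [3, 9, 0, 2, 11] (all sums mod 13).
  S_0 = Σ v_i r_i = 5·3 + 1·9 + 12·0 + 7·2 + 1·11 = 49 ≡ 10.
  S_1 = Σ v_i α_i r_i = 5·10·3 + 1·3·9 + 12·8·0 + 7·5·2 + 1·11·11 = 368 ≡ 4.
  α_i^2 mod 13 = [9, 9, 12, 12, 4].
  S_2 = Σ v_i α_i^2 r_i = 5·9·3 + 1·9·9 + 12·12·0 + 7·12·2 + 1·4·11 = 428 ≡ 12.
  S = (10, 4, 12) ≠ 0, so r is not a codeword (an error is present).
Step 3: locate the error. For a single error e at position i, S_ℓ = v_i·e·α_i^ℓ, so α_err = S_1/S_0.
  S_0^{−1} = 10^{−1} = 4 (mod 13), so α_err = 4·4 = 16 ≡ 3 = α_2. Error position i = 2.
  Consistency check: S_2/S_1 = 12·10 = 120 ≡ 3 = α_err ✓ (single-error assumption holds).
Step 4: error magnitude e = S_0/v_2 = S_0·∏_{j≠2}(α_2 − α_j) = 10·1 = 10 ≡ 10 (mod 13).
Step 5: correct position 2: c_2 = r_2 − e = 9 − 10 ≡ 12 (mod 13). Hence c = [3, 12, 0, 2, 11].
  Check: interpolating c through the α_i gives m(x) = 1 + 8·x (degree < 2) with m(α_i) = c_i for every i, so c is indeed a codeword.


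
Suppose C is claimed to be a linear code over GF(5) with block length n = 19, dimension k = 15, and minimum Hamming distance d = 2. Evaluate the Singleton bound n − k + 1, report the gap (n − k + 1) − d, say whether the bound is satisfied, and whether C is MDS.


Singleton RHS = n − k + 1 = 5, slack = 3, bound satisfied, not MDS.

Singleton bound: d ≤ n − k + 1.
Here n = 19, k = 15, so n − k + 1 = 5.
Given d = 2, check d ≤ 5: YES.
Slack = (n − k + 1) − d = 3.
The code is NOT MDS (slack = 3 > 0).
Description: the claimed parameters are [19, 15, 2]_5; such a code would be non-MDS.


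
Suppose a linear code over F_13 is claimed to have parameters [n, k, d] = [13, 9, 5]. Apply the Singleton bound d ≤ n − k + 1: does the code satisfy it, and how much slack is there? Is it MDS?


Singleton RHS = n − k + 1 = 5, slack = 0, bound satisfied, MDS.

Singleton bound: d ≤ n − k + 1.
Here n = 13, k = 9, so n − k + 1 = 5.
Given d = 5, check d ≤ 5: YES.
Slack = (n − k + 1) − d = 0.
The code is MDS (slack = 0).
Description: the claimed parameters are [13, 9, 5]_13; such a code would be MDS (meets Singleton bound).


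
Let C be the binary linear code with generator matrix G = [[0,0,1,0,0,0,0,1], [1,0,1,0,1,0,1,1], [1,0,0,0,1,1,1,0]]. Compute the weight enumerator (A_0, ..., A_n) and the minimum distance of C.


Weight distribution: A_0 = 1, A_1 = 1, A_2 = 1, A_3 = 2, A_4 = 1, A_5 = 1, A_6 = 1. Minimum distance d = 1.

Enumerate all 2^3 = 8 messages m ∈ F_2^3.
For each, compute codeword c = mG in F_2^8, then tally its weight.
  m = 000 → c = 00000000, weight = 0.
  m = 100 → c = 00100001, weight = 2.
  m = 010 → c = 10101011, weight = 5.
  m = 110 → c = 10001010, weight = 3.
  m = 001 → c = 10001110, weight = 4.
  m = 101 → c = 10101111, weight = 6.
  m = 011 → c = 00100101, weight = 3.
  m = 111 → c = 00000100, weight = 1.
Tally weights:
  weight 0: 1 codewords.
  weight 1: 1 codewords.
  weight 2: 1 codewords.
  weight 3: 2 codewords.
  weight 4: 1 codewords.
  weight 5: 1 codewords.
  weight 6: 1 codewords.
Minimum distance d = smallest w > 0 with A_w > 0 = 1.
Sanity: Σ A_w = 8 = 2^3 = 8 ✓.


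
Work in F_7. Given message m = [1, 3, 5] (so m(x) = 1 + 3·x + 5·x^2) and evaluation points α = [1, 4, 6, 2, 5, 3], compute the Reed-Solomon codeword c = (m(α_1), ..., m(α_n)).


c = [2, 2, 3, 6, 1, 6]

Message polynomial: m(x) = 1 + 3·x + 5·x^2 (mod 7).
For each evaluation point α_i, compute m(α_i) mod 7:
  α_1 = 1: Horner steps 5 → 1 → 2, so m(1) = 2.
  α_2 = 4: Horner steps 5 → 2 → 2, so m(4) = 2.
  α_3 = 6: Horner steps 5 → 5 → 3, so m(6) = 3.
  α_4 = 2: Horner steps 5 → 6 → 6, so m(2) = 6.
  α_5 = 5: Horner steps 5 → 0 → 1, so m(5) = 1.
  α_6 = 3: Horner steps 5 → 4 → 6, so m(3) = 6.
Codeword c = [2, 2, 3, 6, 1, 6] ∈ F_7^6.


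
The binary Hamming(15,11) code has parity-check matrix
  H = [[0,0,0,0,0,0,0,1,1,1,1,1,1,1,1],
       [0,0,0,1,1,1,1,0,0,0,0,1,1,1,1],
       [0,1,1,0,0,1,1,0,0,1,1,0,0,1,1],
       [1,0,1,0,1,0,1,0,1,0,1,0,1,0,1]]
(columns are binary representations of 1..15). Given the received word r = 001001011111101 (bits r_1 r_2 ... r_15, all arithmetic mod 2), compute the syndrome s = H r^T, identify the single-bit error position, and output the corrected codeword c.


s = (1, 0, 1, 1)^T, error position = 11, corrected codeword c = 001001011101101

Compute s = H r^T mod 2 one row at a time:
  s_1 = 1 + 1 + 1 + 1 + 1 + 1 + 0 + 1 = 7 ≡ 1 (mod 2).
  s_2 = 0 + 0 + 1 + 0 + 1 + 1 + 0 + 1 = 4 ≡ 0 (mod 2).
  s_3 = 0 + 1 + 1 + 0 + 1 + 1 + 0 + 1 = 5 ≡ 1 (mod 2).
  s_4 = 0 + 1 + 0 + 0 + 1 + 1 + 1 + 1 = 5 ≡ 1 (mod 2).
s = (1, 0, 1, 1)^T — this equals column 11 of H (binary 1011), so error is at position 11.
Correct: flip bit 11 of r = 001001011111101 to get c = 001001011101101.


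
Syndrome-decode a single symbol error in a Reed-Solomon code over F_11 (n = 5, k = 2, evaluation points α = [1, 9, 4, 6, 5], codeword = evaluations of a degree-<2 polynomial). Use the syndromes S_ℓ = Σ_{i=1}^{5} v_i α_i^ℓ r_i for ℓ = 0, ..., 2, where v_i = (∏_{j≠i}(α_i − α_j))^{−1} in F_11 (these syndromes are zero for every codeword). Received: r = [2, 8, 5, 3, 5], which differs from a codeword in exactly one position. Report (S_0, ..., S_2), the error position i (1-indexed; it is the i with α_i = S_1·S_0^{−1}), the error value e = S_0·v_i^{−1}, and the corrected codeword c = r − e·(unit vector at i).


S = (3, 1, 4), error at position 3, error magnitude e = 9, c = [2, 8, 7, 3, 5].

Step 1: column multipliers v_i = (∏_{j≠i}(α_i − α_j))^{−1} mod 11.
  i = 1 (α = 1): (1−9)(1−4)(1−6)(1−5) = (−8)·(−3)·(−5)·(−4) = 480 ≡ 7, so v_1 = 7^{−1} = 8 (mod 11).
  i = 2 (α = 9): (9−1)(9−4)(9−6)(9−5) = 8·5·3·4 = 480 ≡ 7, so v_2 = 7^{−1} = 8 (mod 11).
  i = 3 (α = 4): (4−1)(4−9)(4−6)(4−5) = 3·(−5)·(−2)·(−1) = −30 ≡ 3, so v_3 = 3^{−1} = 4 (mod 11).
  i = 4 (α = 6): (6−1)(6−9)(6−4)(6−5) = 5·(−3)·2·1 = −30 ≡ 3, so v_4 = 3^{−1} = 4 (mod 11).
  i = 5 (α = 5): (5−1)(5−9)(5−4)(5−6) = 4·(−4)·1·(−1) = 16 ≡ 5, so v_5 = 5^{−1} = 9 (mod 11).
  v = [8, 8, 4, 4, 9].
Step 2: syndromes of r = [2, 8, 5, 3, 5] (all sums mod 11).
  S_0 = Σ v_i r_i = 8·2 + 8·8 + 4·5 + 4·3 + 9·5 = 157 ≡ 3.
  S_1 = Σ v_i α_i r_i = 8·1·2 + 8·9·8 + 4·4·5 + 4·6·3 + 9·5·5 = 969 ≡ 1.
  α_i^2 mod 11 = [1, 4, 5, 3, 3].
  S_2 = Σ v_i α_i^2 r_i = 8·1·2 + 8·4·8 + 4·5·5 + 4·3·3 + 9·3·5 = 543 ≡ 4.
  S = (3, 1, 4) ≠ 0, so r is not a codeword (an error is present).
Step 3: locate the error. For a single error e at position i, S_ℓ = v_i·e·α_i^ℓ, so α_err = S_1/S_0.
  S_0^{−1} = 3^{−1} = 4 (mod 11), so α_err = 1·4 = 4 ≡ 4 = α_3. Error position i = 3.
  Consistency check: S_2/S_1 = 4·1 = 4 ≡ 4 = α_err ✓ (single-error assumption holds).
Step 4: error magnitude e = S_0/v_3 = S_0·∏_{j≠3}(α_3 − α_j) = 3·3 = 9 ≡ 9 (mod 11).
Step 5: correct position 3: c_3 = r_3 − e = 5 − 9 ≡ 7 (mod 11). Hence c = [2, 8, 7, 3, 5].
  Check: interpolating c through the α_i gives m(x) = 4 + 9·x (degree < 2) with m(α_i) = c_i for every i, so c is indeed a codeword.


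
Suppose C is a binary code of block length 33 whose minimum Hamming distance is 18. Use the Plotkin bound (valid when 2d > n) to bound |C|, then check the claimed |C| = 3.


Plotkin bound M ≤ 12; given |C| = 3 ≤ bound (satisfied).

Check applicability: 2d = 36, n = 33.
2d − n = 3 > 0, so Plotkin applies.
Compute d/(2d−n) = 18/3 ≈ 6.0000.
⌊d/(2d−n)⌋ = 6.
Plotkin bound: M ≤ 2·6 = 12.
Given |C| = 3, check: satisfied.
This |C| is below the Plotkin bound.


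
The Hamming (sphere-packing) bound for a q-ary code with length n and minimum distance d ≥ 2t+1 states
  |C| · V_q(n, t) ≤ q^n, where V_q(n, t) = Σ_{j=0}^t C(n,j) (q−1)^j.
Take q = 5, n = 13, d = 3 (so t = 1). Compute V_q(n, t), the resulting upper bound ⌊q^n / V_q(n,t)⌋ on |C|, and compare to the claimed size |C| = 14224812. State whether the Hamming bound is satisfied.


V_q(n, t) = 53, q^n = 1220703125, Hamming bound = 23032134, |C| = 14224812 ≤ bound (satisfied).

Step 1: Compute V_q(n, t) = Σ_{j=0}^1 C(n, j) (q−1)^j.
  j = 0: C(13,0)·(4)^0 = 1·1 = 1.
  j = 1: C(13,1)·(4)^1 = 13·4 = 52.
  V_q(n, t) = 1 + 52 = 53.
Step 2: q^n = 5^13 = 1220703125.
Step 3: Hamming bound ⌊q^n / V_q(n,t)⌋ = ⌊1220703125/53⌋ = 23032134.
Step 4: Compare |C| = 14224812 to 23032134: satisfied.
The claimed |C| lies below the Hamming bound.


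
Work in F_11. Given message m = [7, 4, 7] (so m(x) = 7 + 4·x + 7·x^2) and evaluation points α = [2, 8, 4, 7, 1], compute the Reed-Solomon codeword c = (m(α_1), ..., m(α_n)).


c = [10, 3, 3, 4, 7]

Message polynomial: m(x) = 7 + 4·x + 7·x^2 (mod 11).
For each evaluation point α_i, compute m(α_i) mod 11:
  α_1 = 2: Horner steps 7 → 7 → 10, so m(2) = 10.
  α_2 = 8: Horner steps 7 → 5 → 3, so m(8) = 3.
  α_3 = 4: Horner steps 7 → 10 → 3, so m(4) = 3.
  α_4 = 7: Horner steps 7 → 9 → 4, so m(7) = 4.
  α_5 = 1: Horner steps 7 → 0 → 7, so m(1) = 7.
Codeword c = [10, 3, 3, 4, 7] ∈ F_11^5.


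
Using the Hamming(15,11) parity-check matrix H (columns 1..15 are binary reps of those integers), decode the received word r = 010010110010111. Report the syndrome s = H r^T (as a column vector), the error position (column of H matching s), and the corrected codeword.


s = (1, 1, 1, 1)^T, error position = 15, corrected codeword c = 010010110010110

Compute s = H r^T mod 2 one row at a time:
  s_1 = 1 + 0 + 0 + 1 + 0 + 1 + 1 + 1 = 5 ≡ 1 (mod 2).
  s_2 = 0 + 1 + 0 + 1 + 0 + 1 + 1 + 1 = 5 ≡ 1 (mod 2).
  s_3 = 1 + 0 + 0 + 1 + 0 + 1 + 1 + 1 = 5 ≡ 1 (mod 2).
  s_4 = 0 + 0 + 1 + 1 + 0 + 1 + 1 + 1 = 5 ≡ 1 (mod 2).
s = (1, 1, 1, 1)^T — this equals column 15 of H (binary 1111), so error is at position 15.
Correct: flip bit 15 of r = 010010110010111 to get c = 010010110010110.


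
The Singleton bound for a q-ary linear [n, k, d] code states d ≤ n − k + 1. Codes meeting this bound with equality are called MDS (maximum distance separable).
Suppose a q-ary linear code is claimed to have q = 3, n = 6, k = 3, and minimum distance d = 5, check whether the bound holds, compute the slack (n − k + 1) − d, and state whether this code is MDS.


Singleton RHS = n − k + 1 = 4, slack = -1, bound violated (no such code; not MDS).

Singleton bound: d ≤ n − k + 1.
Here n = 6, k = 3, so n − k + 1 = 4.
Given d = 5, check d ≤ 4: NO.
Slack = (n − k + 1) − d = -1.
The slack is negative: d = 5 exceeds n − k + 1 = 4 by 1, so the Singleton bound is violated and no linear [6, 3, 5]_3 code can exist. In particular it is not MDS (MDS requires d = n − k + 1 exactly).
Description: the claimed parameters are [6, 3, 5]_3; such a code would be impossible (violates the Singleton bound).


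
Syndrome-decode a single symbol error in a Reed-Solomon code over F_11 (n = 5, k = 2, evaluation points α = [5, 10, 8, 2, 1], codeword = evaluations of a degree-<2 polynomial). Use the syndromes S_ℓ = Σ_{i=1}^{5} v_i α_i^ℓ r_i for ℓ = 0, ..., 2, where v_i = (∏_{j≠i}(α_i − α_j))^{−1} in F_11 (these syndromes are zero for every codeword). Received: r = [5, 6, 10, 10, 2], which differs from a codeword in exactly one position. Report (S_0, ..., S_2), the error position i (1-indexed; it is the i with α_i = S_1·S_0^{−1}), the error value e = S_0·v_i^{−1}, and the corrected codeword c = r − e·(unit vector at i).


S = (1, 2, 4), error at position 4, error magnitude e = 10, c = [5, 6, 10, 0, 2].

Step 1: column multipliers v_i = (∏_{j≠i}(α_i − α_j))^{−1} mod 11.
  i = 1 (α = 5): (5−10)(5−8)(5−2)(5−1) = (−5)·(−3)·3·4 = 180 ≡ 4, so v_1 = 4^{−1} = 3 (mod 11).
  i = 2 (α = 10): (10−5)(10−8)(10−2)(10−1) = 5·2·8·9 = 720 ≡ 5, so v_2 = 5^{−1} = 9 (mod 11).
  i = 3 (α = 8): (8−5)(8−10)(8−2)(8−1) = 3·(−2)·6·7 = −252 ≡ 1, so v_3 = 1^{−1} = 1 (mod 11).
  i = 4 (α = 2): (2−5)(2−10)(2−8)(2−1) = (−3)·(−8)·(−6)·1 = −144 ≡ 10, so v_4 = 10^{−1} = 10 (mod 11).
  i = 5 (α = 1): (1−5)(1−10)(1−8)(1−2) = (−4)·(−9)·(−7)·(−1) = 252 ≡ 10, so v_5 = 10^{−1} = 10 (mod 11).
  v = [3, 9, 1, 10, 10].
Step 2: syndromes of r = [5, 6, 10, 10, 2] (all sums mod 11).
  S_0 = Σ v_i r_i = 3·5 + 9·6 + 1·10 + 10·10 + 10·2 = 199 ≡ 1.
  S_1 = Σ v_i α_i r_i = 3·5·5 + 9·10·6 + 1·8·10 + 10·2·10 + 10·1·2 = 915 ≡ 2.
  α_i^2 mod 11 = [3, 1, 9, 4, 1].
  S_2 = Σ v_i α_i^2 r_i = 3·3·5 + 9·1·6 + 1·9·10 + 10·4·10 + 10·1·2 = 609 ≡ 4.
  S = (1, 2, 4) ≠ 0, so r is not a codeword (an error is present).
Step 3: locate the error. For a single error e at position i, S_ℓ = v_i·e·α_i^ℓ, so α_err = S_1/S_0.
  S_0^{−1} = 1^{−1} = 1 (mod 11), so α_err = 2·1 = 2 ≡ 2 = α_4. Error position i = 4.
  Consistency check: S_2/S_1 = 4·6 = 24 ≡ 2 = α_err ✓ (single-error assumption holds).
Step 4: error magnitude e = S_0/v_4 = S_0·∏_{j≠4}(α_4 − α_j) = 1·10 = 10 ≡ 10 (mod 11).
Step 5: correct position 4: c_4 = r_4 − e = 10 − 10 ≡ 0 (mod 11). Hence c = [5, 6, 10, 0, 2].
  Check: interpolating c through the α_i gives m(x) = 4 + 9·x (degree < 2) with m(α_i) = c_i for every i, so c is indeed a codeword.


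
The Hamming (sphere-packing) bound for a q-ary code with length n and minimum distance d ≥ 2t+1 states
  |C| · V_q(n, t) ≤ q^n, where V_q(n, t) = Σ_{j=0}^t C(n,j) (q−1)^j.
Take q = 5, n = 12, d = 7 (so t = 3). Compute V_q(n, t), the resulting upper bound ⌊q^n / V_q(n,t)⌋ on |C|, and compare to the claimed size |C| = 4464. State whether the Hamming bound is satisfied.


V_q(n, t) = 15185, q^n = 244140625, Hamming bound = 16077, |C| = 4464 ≤ bound (satisfied).

Step 1: Compute V_q(n, t) = Σ_{j=0}^3 C(n, j) (q−1)^j.
  j = 0: C(12,0)·(4)^0 = 1·1 = 1.
  j = 1: C(12,1)·(4)^1 = 12·4 = 48.
  j = 2: C(12,2)·(4)^2 = 66·16 = 1056.
  j = 3: C(12,3)·(4)^3 = 220·64 = 14080.
  V_q(n, t) = 1 + 48 + 1056 + 14080 = 15185.
Step 2: q^n = 5^12 = 244140625.
Step 3: Hamming bound ⌊q^n / V_q(n,t)⌋ = ⌊244140625/15185⌋ = 16077.
Step 4: Compare |C| = 4464 to 16077: satisfied.
The claimed |C| lies below the Hamming bound.


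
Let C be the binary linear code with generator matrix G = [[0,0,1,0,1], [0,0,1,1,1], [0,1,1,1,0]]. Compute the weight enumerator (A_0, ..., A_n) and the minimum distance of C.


Weight distribution: A_0 = 1, A_1 = 1, A_2 = 3, A_3 = 3. Minimum distance d = 1.

Enumerate all 2^3 = 8 messages m ∈ F_2^3.
For each, compute codeword c = mG in F_2^5, then tally its weight.
  m = 000 → c = 00000, weight = 0.
  m = 100 → c = 00101, weight = 2.
  m = 010 → c = 00111, weight = 3.
  m = 110 → c = 00010, weight = 1.
  m = 001 → c = 01110, weight = 3.
  m = 101 → c = 01011, weight = 3.
  m = 011 → c = 01001, weight = 2.
  m = 111 → c = 01100, weight = 2.
Tally weights:
  weight 0: 1 codewords.
  weight 1: 1 codewords.
  weight 2: 3 codewords.
  weight 3: 3 codewords.
Minimum distance d = smallest w > 0 with A_w > 0 = 1.
Sanity: Σ A_w = 8 = 2^3 = 8 ✓.


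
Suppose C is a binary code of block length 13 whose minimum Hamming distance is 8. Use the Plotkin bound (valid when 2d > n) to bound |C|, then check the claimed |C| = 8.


Plotkin bound M ≤ 4; given |C| = 8 > bound (violated).

Check applicability: 2d = 16, n = 13.
2d − n = 3 > 0, so Plotkin applies.
Compute d/(2d−n) = 8/3 ≈ 2.6667.
⌊d/(2d−n)⌋ = 2.
Plotkin bound: M ≤ 2·2 = 4.
Given |C| = 8, check: VIOLATED.
This |C| is above the Plotkin bound, so no binary code with n = 13, d = 8 and 8 codewords exists.


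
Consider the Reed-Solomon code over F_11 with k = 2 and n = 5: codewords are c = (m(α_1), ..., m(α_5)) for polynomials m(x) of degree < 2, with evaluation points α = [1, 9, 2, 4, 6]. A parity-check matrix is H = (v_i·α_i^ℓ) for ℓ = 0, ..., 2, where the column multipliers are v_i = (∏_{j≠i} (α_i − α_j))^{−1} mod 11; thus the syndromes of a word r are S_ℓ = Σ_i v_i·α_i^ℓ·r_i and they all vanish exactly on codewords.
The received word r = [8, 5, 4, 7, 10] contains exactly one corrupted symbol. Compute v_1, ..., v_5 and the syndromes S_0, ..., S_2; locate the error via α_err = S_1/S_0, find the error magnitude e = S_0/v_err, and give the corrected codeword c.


S = (10, 2, 7), error at position 2, error magnitude e = 7, c = [8, 9, 4, 7, 10].

Step 1: column multipliers v_i = (∏_{j≠i}(α_i − α_j))^{−1} mod 11.
  i = 1 (α = 1): (1−9)(1−2)(1−4)(1−6) = (−8)·(−1)·(−3)·(−5) = 120 ≡ 10, so v_1 = 10^{−1} = 10 (mod 11).
  i = 2 (α = 9): (9−1)(9−2)(9−4)(9−6) = 8·7·5·3 = 840 ≡ 4, so v_2 = 4^{−1} = 3 (mod 11).
  i = 3 (α = 2): (2−1)(2−9)(2−4)(2−6) = 1·(−7)·(−2)·(−4) = −56 ≡ 10, so v_3 = 10^{−1} = 10 (mod 11).
  i = 4 (α = 4): (4−1)(4−9)(4−2)(4−6) = 3·(−5)·2·(−2) = 60 ≡ 5, so v_4 = 5^{−1} = 9 (mod 11).
  i = 5 (α = 6): (6−1)(6−9)(6−2)(6−4) = 5·(−3)·4·2 = −120 ≡ 1, so v_5 = 1^{−1} = 1 (mod 11).
  v = [10, 3, 10, 9, 1].
Step 2: syndromes of r = [8, 5, 4, 7, 10] (all sums mod 11).
  S_0 = Σ v_i r_i = 10·8 + 3·5 + 10·4 + 9·7 + 1·10 = 208 ≡ 10.
  S_1 = Σ v_i α_i r_i = 10·1·8 + 3·9·5 + 10·2·4 + 9·4·7 + 1·6·10 = 607 ≡ 2.
  α_i^2 mod 11 = [1, 4, 4, 5, 3].
  S_2 = Σ v_i α_i^2 r_i = 10·1·8 + 3·4·5 + 10·4·4 + 9·5·7 + 1·3·10 = 645 ≡ 7.
  S = (10, 2, 7) ≠ 0, so r is not a codeword (an error is present).
Step 3: locate the error. For a single error e at position i, S_ℓ = v_i·e·α_i^ℓ, so α_err = S_1/S_0.
  S_0^{−1} = 10^{−1} = 10 (mod 11), so α_err = 2·10 = 20 ≡ 9 = α_2. Error position i = 2.
  Consistency check: S_2/S_1 = 7·6 = 42 ≡ 9 = α_err ✓ (single-error assumption holds).
Step 4: error magnitude e = S_0/v_2 = S_0·∏_{j≠2}(α_2 − α_j) = 10·4 = 40 ≡ 7 (mod 11).
Step 5: correct position 2: c_2 = r_2 − e = 5 − 7 ≡ 9 (mod 11). Hence c = [8, 9, 4, 7, 10].
  Check: interpolating c through the α_i gives m(x) = 1 + 7·x (degree < 2) with m(α_i) = c_i for every i, so c is indeed a codeword.


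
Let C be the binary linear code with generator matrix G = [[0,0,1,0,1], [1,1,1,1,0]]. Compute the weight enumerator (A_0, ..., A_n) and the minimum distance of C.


Weight distribution: A_0 = 1, A_2 = 1, A_4 = 2. Minimum distance d = 2.

Enumerate all 2^2 = 4 messages m ∈ F_2^2.
For each, compute codeword c = mG in F_2^5, then tally its weight.
  m = 00 → c = 00000, weight = 0.
  m = 10 → c = 00101, weight = 2.
  m = 01 → c = 11110, weight = 4.
  m = 11 → c = 11011, weight = 4.
Tally weights:
  weight 0: 1 codewords.
  weight 2: 1 codewords.
  weight 4: 2 codewords.
Minimum distance d = smallest w > 0 with A_w > 0 = 2.
Sanity: Σ A_w = 4 = 2^2 = 4 ✓.


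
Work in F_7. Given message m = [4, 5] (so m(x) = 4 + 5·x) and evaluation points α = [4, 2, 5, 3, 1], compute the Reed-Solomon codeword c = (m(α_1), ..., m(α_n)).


c = [3, 0, 1, 5, 2]

Message polynomial: m(x) = 4 + 5·x (mod 7).
For each evaluation point α_i, compute m(α_i) mod 7:
  α_1 = 4: Horner steps 5 → 3, so m(4) = 3.
  α_2 = 2: Horner steps 5 → 0, so m(2) = 0.
  α_3 = 5: Horner steps 5 → 1, so m(5) = 1.
  α_4 = 3: Horner steps 5 → 5, so m(3) = 5.
  α_5 = 1: Horner steps 5 → 2, so m(1) = 2.
Codeword c = [3, 0, 1, 5, 2] ∈ F_7^5.


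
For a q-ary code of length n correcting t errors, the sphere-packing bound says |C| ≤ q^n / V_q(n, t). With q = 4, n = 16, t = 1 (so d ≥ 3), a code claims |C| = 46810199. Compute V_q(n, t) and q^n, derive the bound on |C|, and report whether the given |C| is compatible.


V_q(n, t) = 49, q^n = 4294967296, Hamming bound = 87652393, |C| = 46810199 ≤ bound (satisfied).

Step 1: Compute V_q(n, t) = Σ_{j=0}^1 C(n, j) (q−1)^j.
  j = 0: C(16,0)·(3)^0 = 1·1 = 1.
  j = 1: C(16,1)·(3)^1 = 16·3 = 48.
  V_q(n, t) = 1 + 48 = 49.
Step 2: q^n = 4^16 = 4294967296.
Step 3: Hamming bound ⌊q^n / V_q(n,t)⌋ = ⌊4294967296/49⌋ = 87652393.
Step 4: Compare |C| = 46810199 to 87652393: satisfied.
The claimed |C| lies below the Hamming bound.


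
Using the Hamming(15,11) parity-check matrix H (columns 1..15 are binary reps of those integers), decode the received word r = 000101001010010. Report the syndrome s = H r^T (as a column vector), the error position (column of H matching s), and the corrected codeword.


s = (1, 1, 1, 0)^T, error position = 14, corrected codeword c = 000101001010000

Compute s = H r^T mod 2 one row at a time:
  s_1 = 0 + 1 + 0 + 1 + 0 + 0 + 1 + 0 = 3 ≡ 1 (mod 2).
  s_2 = 1 + 0 + 1 + 0 + 0 + 0 + 1 + 0 = 3 ≡ 1 (mod 2).
  s_3 = 0 + 0 + 1 + 0 + 0 + 1 + 1 + 0 = 3 ≡ 1 (mod 2).
  s_4 = 0 + 0 + 0 + 0 + 1 + 1 + 0 + 0 = 2 ≡ 0 (mod 2).
s = (1, 1, 1, 0)^T — this equals column 14 of H (binary 1110), so error is at position 14.
Correct: flip bit 14 of r = 000101001010010 to get c = 000101001010000.


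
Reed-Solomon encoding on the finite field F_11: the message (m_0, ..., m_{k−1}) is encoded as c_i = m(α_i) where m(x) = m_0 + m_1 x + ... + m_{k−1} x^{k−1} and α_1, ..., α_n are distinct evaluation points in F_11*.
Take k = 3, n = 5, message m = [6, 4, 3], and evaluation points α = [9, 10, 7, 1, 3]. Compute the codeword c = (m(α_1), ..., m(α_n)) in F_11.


c = [10, 5, 5, 2, 1]

Message polynomial: m(x) = 6 + 4·x + 3·x^2 (mod 11).
For each evaluation point α_i, compute m(α_i) mod 11:
  α_1 = 9: Horner steps 3 → 9 → 10, so m(9) = 10.
  α_2 = 10: Horner steps 3 → 1 → 5, so m(10) = 5.
  α_3 = 7: Horner steps 3 → 3 → 5, so m(7) = 5.
  α_4 = 1: Horner steps 3 → 7 → 2, so m(1) = 2.
  α_5 = 3: Horner steps 3 → 2 → 1, so m(3) = 1.
Codeword c = [10, 5, 5, 2, 1] ∈ F_11^5.
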